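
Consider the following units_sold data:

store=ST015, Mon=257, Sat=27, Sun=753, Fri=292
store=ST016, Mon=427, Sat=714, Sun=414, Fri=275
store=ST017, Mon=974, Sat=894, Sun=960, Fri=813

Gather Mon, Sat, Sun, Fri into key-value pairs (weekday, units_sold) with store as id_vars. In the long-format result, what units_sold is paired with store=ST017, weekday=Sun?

960

Unpivoting turns each (store, wide-column) pair into one long row.
The wide cell at row ST017, column Sun holds 960, so the long row (ST017, Sun) has units_sold=960.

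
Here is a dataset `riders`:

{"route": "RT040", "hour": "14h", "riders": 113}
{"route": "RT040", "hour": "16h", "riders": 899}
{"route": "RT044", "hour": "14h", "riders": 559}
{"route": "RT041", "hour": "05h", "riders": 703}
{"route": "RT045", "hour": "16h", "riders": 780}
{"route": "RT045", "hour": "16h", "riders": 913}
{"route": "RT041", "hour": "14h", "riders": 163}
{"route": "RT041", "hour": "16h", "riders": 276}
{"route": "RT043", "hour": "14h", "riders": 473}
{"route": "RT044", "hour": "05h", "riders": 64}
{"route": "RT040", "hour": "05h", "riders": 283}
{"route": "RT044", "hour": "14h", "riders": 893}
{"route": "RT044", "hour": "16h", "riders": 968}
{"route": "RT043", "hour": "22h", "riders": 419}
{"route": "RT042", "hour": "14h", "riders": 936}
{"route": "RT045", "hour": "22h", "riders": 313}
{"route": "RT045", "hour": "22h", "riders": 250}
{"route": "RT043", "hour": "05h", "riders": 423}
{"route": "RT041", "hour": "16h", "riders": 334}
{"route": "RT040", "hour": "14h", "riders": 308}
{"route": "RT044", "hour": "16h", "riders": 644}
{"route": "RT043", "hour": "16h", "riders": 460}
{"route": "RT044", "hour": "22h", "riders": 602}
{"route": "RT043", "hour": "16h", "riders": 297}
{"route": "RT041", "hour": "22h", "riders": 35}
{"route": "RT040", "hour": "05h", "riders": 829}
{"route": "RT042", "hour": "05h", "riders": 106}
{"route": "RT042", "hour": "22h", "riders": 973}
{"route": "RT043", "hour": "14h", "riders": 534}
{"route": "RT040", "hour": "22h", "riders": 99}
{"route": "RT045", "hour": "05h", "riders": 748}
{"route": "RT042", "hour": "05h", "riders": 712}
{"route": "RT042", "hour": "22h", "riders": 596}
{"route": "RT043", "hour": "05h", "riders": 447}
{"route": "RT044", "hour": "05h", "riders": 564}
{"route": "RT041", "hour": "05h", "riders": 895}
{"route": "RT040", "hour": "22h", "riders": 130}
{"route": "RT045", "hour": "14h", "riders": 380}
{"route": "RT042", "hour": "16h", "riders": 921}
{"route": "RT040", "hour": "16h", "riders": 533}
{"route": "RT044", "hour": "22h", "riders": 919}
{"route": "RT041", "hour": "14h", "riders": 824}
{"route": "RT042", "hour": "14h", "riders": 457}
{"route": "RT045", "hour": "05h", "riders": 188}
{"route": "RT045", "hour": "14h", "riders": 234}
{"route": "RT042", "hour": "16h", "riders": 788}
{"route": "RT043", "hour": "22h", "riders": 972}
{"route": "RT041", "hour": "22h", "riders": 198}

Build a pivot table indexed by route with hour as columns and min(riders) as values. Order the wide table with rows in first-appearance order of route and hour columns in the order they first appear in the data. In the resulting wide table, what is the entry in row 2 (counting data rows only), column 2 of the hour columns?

With rows in first-appearance order of route, row 2 is route=RT044. hour columns in first-appearance order: 14h, 16h, 05h, 22h; column 2 is 16h.
Long rows with route=RT044, hour=16h: min(968, 644) = 644.

644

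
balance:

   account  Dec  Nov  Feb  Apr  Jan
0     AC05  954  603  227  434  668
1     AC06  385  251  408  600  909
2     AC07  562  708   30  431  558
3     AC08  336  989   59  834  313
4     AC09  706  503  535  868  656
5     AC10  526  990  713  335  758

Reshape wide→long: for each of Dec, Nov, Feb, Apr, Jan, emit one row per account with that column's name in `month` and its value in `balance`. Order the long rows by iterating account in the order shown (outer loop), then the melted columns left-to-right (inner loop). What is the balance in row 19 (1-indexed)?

30 rows total (6 × 5). Row 19: index ⌊(19-1)/5⌋ = 3 into account → AC08; (19-1) mod 5 = 3 into the melted columns → Apr.
So row 19 is (AC08, Apr, 834); balance = 834.

834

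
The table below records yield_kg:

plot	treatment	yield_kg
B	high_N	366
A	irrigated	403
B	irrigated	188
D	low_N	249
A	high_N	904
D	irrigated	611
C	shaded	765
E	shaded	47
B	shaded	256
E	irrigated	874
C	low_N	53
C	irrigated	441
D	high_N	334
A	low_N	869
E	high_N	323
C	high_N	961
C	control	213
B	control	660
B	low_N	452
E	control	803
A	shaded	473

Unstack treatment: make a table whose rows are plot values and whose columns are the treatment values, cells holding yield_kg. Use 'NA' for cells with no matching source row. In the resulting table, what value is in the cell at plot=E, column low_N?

NA

No long-format row has plot=E and treatment=low_N, so the cell is NA.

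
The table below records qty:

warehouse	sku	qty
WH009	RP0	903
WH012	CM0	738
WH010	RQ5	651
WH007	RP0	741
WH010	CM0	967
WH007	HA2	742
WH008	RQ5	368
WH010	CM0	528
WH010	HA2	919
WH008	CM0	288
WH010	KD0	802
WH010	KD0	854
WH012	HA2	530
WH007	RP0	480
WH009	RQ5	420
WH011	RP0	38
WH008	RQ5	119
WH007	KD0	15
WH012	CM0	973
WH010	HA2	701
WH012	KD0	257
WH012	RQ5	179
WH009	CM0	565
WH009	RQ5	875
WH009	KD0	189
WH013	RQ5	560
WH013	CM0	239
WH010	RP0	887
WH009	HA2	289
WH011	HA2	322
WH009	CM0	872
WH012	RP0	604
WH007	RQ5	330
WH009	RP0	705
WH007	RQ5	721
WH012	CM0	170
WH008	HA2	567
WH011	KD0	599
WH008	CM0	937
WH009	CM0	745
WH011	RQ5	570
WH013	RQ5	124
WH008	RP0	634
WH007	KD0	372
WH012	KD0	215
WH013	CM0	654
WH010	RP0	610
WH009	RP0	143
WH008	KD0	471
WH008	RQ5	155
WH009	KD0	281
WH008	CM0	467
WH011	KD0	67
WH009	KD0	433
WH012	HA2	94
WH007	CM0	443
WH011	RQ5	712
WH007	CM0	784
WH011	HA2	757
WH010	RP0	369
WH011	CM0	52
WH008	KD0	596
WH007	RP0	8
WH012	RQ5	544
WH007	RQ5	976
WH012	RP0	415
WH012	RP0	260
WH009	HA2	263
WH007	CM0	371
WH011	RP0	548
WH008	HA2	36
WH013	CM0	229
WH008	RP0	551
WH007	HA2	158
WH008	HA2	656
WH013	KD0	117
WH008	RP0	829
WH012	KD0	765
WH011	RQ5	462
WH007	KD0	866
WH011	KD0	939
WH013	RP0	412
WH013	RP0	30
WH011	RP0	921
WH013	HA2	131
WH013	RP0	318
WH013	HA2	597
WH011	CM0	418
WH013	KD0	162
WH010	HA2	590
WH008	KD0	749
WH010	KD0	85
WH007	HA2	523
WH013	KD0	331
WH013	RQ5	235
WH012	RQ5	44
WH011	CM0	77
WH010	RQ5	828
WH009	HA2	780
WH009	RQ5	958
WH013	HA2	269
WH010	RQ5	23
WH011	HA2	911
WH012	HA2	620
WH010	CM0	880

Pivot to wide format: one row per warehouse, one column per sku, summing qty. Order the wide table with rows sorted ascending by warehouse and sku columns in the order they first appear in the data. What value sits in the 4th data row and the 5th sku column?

1741

With rows sorted ascending by warehouse, row 4 is warehouse=WH010. sku columns in first-appearance order: RP0, CM0, RQ5, HA2, KD0; column 5 is KD0.
Long rows with warehouse=WH010, sku=KD0: 802 + 854 + 85 = 1741.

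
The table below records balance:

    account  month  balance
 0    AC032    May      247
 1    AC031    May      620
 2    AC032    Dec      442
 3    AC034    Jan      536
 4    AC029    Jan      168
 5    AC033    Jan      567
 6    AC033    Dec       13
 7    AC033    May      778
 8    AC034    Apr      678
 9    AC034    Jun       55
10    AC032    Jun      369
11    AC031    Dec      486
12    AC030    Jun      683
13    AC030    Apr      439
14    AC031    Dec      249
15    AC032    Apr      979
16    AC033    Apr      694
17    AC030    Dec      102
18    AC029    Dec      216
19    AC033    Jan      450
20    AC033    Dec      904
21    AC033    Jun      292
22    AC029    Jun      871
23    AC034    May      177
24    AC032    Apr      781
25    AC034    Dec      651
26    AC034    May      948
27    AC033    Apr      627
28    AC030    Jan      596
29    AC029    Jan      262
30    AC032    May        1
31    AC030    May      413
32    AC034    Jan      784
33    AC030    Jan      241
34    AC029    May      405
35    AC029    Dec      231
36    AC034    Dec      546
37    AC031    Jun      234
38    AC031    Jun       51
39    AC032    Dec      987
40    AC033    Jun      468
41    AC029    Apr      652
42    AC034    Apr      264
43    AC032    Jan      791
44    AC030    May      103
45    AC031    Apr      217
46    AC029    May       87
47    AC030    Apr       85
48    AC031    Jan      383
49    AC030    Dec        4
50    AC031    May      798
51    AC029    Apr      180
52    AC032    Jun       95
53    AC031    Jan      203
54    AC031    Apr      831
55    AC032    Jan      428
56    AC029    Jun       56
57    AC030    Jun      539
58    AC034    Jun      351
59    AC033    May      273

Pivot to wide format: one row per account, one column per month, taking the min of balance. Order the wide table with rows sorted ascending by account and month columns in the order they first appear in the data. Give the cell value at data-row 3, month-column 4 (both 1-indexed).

With rows sorted ascending by account, row 3 is account=AC031. month columns in first-appearance order: May, Dec, Jan, Apr, Jun; column 4 is Apr.
Long rows with account=AC031, month=Apr: min(217, 831) = 217.

217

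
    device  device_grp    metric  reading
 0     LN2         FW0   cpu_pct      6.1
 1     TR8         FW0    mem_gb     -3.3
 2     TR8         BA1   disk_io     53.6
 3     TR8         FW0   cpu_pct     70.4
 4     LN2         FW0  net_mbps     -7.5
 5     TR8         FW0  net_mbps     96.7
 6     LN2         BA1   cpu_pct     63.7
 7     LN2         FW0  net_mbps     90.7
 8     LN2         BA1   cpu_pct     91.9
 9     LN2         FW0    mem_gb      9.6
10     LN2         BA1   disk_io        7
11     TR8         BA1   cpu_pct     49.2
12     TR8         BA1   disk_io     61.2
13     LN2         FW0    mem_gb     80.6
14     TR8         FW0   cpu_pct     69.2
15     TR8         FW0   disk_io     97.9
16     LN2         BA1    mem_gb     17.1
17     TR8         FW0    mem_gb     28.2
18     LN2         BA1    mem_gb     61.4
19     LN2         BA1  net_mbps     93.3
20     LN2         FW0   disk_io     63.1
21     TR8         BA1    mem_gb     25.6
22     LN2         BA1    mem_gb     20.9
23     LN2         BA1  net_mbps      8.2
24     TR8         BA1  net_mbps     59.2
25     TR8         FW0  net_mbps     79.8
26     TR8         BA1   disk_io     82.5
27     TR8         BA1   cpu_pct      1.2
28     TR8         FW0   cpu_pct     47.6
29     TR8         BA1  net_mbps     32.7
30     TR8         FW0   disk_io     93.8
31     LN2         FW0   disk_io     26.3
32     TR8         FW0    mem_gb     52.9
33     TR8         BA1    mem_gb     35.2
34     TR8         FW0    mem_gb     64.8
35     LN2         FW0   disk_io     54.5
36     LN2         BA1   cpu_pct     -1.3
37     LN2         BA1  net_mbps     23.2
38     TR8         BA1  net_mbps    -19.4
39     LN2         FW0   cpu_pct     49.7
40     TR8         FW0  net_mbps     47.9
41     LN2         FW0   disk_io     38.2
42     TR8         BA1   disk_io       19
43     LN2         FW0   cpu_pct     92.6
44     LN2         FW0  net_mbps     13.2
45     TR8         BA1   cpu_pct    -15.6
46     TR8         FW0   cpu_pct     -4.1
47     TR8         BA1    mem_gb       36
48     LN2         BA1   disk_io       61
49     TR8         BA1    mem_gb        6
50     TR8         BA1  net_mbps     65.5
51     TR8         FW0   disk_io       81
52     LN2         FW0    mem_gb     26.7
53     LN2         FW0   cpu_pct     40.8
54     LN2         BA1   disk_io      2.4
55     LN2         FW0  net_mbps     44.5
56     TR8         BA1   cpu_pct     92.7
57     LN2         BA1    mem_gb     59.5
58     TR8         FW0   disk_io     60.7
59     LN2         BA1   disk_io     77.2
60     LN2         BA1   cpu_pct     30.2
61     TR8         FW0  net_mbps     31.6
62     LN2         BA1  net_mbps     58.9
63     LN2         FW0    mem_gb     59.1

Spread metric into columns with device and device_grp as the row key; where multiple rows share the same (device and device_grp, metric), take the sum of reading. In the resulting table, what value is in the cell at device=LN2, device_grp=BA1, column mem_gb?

Rows with device=LN2, device_grp=BA1 and metric=mem_gb: reading values are 17.1, 61.4, 20.9, 59.5.
17.1 + 61.4 + 20.9 + 59.5 = 158.9.

158.9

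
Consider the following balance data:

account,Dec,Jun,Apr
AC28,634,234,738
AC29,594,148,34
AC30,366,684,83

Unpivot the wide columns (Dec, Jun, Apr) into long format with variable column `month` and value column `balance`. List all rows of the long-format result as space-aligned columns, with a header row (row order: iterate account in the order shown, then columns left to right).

Each (account, column) pair becomes one row: 3 × 3 = 9 rows.
For example, (AC28, Dec) → balance=634.

account  month  balance
AC28     Dec    634    
AC28     Jun    234    
AC28     Apr    738    
AC29     Dec    594    
AC29     Jun    148    
AC29     Apr    34     
AC30     Dec    366    
AC30     Jun    684    
AC30     Apr    83     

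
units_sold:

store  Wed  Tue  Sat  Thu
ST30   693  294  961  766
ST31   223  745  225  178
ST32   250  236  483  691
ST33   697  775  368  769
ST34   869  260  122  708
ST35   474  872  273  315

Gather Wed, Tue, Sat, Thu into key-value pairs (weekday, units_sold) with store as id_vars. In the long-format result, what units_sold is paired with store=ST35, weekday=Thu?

Unpivoting turns each (store, wide-column) pair into one long row.
The wide cell at row ST35, column Thu holds 315, so the long row (ST35, Thu) has units_sold=315.

315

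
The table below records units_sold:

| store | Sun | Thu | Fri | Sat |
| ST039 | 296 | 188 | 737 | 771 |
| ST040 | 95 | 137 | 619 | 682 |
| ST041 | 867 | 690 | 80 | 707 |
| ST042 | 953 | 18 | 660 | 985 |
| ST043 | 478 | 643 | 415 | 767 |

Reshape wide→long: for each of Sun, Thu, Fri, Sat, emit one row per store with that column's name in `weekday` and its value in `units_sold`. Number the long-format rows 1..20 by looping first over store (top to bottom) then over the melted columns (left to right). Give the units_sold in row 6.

137

20 rows total (5 × 4). Row 6: index ⌊(6-1)/4⌋ = 1 into store → ST040; (6-1) mod 4 = 1 into the melted columns → Thu.
So row 6 is (ST040, Thu, 137); units_sold = 137.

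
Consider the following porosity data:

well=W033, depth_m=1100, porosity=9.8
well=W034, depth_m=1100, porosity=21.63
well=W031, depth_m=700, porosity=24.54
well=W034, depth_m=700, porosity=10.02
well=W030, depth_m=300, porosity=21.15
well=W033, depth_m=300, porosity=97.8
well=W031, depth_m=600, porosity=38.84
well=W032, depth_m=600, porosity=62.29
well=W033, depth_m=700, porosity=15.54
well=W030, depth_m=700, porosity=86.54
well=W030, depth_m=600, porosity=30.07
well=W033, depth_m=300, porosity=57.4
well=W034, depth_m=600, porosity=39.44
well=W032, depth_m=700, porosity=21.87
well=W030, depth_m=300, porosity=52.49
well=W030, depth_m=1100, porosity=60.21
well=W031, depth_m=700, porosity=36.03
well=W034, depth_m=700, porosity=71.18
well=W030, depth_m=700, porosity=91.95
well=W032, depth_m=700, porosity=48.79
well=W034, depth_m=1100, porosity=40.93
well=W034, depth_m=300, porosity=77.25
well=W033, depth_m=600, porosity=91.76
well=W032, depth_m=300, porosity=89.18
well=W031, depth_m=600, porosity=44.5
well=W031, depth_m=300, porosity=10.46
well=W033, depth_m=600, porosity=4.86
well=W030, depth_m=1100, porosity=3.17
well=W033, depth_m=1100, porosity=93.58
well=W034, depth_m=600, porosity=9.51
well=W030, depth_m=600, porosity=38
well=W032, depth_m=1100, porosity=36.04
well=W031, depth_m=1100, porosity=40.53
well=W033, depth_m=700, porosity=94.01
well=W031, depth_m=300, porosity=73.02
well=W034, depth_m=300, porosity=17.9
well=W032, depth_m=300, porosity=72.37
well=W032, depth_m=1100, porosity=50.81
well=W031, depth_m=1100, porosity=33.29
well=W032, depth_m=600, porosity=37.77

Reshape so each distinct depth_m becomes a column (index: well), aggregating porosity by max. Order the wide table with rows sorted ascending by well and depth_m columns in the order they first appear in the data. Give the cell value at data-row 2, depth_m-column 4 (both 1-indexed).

44.5

With rows sorted ascending by well, row 2 is well=W031. depth_m columns in first-appearance order: 1100, 700, 300, 600; column 4 is 600.
Long rows with well=W031, depth_m=600: max(38.84, 44.5) = 44.5.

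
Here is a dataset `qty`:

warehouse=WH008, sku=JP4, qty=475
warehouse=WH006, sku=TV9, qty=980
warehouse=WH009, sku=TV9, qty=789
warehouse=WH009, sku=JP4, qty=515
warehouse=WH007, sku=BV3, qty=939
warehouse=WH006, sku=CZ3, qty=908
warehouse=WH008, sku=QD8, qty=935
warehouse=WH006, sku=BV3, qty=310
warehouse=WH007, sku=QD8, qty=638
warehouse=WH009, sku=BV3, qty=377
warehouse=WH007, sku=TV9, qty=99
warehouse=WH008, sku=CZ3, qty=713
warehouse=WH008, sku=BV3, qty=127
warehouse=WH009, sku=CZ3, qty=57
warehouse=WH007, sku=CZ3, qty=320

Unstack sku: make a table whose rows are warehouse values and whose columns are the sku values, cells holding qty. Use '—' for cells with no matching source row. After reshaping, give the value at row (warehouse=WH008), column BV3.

127

The long row with warehouse=WH008, sku=BV3 has qty=127.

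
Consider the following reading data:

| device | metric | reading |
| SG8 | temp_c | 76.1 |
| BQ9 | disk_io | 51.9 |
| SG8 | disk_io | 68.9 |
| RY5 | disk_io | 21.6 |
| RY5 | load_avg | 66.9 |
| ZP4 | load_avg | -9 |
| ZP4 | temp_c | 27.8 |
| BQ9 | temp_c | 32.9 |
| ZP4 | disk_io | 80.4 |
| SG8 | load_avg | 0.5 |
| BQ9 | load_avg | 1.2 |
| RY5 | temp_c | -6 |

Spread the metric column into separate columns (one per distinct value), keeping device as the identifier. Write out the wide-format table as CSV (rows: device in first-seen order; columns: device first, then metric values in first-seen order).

Columns: device plus the 3 distinct metric values (temp_c, disk_io, load_avg).
For example, row SG8 column temp_c takes reading=76.1 from the long row (SG8, temp_c).

device,temp_c,disk_io,load_avg
SG8,76.1,68.9,0.5
BQ9,32.9,51.9,1.2
RY5,-6,21.6,66.9
ZP4,27.8,80.4,-9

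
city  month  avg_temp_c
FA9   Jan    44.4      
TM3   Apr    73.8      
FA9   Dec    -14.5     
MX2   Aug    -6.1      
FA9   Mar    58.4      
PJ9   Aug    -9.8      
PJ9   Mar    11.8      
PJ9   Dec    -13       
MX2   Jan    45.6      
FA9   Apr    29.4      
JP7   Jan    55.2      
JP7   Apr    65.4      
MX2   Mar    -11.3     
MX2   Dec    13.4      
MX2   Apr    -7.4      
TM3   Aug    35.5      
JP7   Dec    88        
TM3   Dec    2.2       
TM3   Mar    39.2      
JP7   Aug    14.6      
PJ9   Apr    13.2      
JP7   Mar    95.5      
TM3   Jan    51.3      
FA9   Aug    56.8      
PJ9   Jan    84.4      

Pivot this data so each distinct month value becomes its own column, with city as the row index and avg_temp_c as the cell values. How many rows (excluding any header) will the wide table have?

5 distinct city values → 5 rows.

5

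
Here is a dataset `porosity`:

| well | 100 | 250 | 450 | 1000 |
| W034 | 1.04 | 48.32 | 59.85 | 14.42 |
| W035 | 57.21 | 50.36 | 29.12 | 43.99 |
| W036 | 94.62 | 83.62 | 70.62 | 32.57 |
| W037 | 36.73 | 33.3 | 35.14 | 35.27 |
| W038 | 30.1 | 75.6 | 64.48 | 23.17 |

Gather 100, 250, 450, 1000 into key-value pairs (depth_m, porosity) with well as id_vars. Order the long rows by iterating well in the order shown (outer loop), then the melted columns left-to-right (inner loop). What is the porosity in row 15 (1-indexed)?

35.14

20 rows total (5 × 4). Row 15: index ⌊(15-1)/4⌋ = 3 into well → W037; (15-1) mod 4 = 2 into the melted columns → 450.
So row 15 is (W037, 450, 35.14); porosity = 35.14.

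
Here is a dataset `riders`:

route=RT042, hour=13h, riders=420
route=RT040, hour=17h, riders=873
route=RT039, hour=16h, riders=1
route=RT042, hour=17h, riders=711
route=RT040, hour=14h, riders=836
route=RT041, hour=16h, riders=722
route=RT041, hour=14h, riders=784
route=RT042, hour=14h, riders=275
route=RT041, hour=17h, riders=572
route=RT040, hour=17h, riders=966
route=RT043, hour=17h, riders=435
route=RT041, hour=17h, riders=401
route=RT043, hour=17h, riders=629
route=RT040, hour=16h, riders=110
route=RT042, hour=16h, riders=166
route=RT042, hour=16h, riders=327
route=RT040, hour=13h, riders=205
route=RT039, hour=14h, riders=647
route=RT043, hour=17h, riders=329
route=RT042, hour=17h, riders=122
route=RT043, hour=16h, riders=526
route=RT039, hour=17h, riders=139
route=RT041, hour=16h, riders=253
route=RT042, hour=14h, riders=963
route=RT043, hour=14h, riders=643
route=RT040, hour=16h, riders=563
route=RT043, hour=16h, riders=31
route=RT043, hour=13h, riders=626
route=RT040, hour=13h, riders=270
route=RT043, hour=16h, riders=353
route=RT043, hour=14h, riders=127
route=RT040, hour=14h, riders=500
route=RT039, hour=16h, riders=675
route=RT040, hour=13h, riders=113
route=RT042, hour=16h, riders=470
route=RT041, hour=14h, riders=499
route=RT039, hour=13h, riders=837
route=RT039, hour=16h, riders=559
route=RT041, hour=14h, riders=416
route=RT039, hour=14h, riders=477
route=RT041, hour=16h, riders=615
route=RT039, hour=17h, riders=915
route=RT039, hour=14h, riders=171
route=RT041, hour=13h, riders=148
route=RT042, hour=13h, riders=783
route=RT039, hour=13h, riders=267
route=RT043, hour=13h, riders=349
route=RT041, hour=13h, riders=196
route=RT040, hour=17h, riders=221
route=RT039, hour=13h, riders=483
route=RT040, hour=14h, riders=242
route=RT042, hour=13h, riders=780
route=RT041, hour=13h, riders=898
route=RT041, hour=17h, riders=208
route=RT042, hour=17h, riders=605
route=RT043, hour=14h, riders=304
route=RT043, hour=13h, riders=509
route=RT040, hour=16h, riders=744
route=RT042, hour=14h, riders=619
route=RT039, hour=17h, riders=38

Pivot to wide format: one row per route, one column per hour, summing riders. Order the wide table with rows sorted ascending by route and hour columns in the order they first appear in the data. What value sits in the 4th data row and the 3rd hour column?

With rows sorted ascending by route, row 4 is route=RT042. hour columns in first-appearance order: 13h, 17h, 16h, 14h; column 3 is 16h.
Long rows with route=RT042, hour=16h: 166 + 327 + 470 = 963.

963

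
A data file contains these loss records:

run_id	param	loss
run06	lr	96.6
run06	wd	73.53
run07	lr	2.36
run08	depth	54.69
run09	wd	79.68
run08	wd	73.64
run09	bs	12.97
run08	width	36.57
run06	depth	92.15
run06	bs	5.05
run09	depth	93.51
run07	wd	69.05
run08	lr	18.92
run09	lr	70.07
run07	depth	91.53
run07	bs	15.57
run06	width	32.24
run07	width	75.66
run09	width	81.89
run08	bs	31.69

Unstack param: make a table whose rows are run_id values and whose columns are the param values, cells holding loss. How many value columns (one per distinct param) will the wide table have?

5

5 distinct param values: width, bs, wd, depth, lr.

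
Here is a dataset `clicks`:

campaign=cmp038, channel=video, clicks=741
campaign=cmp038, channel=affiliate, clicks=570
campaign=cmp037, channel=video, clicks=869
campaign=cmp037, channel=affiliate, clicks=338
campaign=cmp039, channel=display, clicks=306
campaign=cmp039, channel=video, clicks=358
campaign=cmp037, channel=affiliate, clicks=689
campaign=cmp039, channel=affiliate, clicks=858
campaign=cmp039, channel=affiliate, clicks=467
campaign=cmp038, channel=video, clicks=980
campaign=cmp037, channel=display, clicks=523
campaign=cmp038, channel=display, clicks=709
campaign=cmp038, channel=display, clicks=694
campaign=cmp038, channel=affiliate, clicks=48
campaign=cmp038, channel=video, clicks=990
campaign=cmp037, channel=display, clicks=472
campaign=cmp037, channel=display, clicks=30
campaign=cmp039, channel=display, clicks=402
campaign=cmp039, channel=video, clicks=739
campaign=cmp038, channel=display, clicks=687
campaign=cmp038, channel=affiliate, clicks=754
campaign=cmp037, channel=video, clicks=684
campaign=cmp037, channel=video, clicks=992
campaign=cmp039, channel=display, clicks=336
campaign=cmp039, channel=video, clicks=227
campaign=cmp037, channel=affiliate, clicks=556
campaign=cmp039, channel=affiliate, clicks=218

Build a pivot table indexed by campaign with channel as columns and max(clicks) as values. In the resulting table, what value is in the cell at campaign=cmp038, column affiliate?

754

Rows with campaign=cmp038 and channel=affiliate: clicks values are 570, 48, 754.
max(570, 48, 754) = 754.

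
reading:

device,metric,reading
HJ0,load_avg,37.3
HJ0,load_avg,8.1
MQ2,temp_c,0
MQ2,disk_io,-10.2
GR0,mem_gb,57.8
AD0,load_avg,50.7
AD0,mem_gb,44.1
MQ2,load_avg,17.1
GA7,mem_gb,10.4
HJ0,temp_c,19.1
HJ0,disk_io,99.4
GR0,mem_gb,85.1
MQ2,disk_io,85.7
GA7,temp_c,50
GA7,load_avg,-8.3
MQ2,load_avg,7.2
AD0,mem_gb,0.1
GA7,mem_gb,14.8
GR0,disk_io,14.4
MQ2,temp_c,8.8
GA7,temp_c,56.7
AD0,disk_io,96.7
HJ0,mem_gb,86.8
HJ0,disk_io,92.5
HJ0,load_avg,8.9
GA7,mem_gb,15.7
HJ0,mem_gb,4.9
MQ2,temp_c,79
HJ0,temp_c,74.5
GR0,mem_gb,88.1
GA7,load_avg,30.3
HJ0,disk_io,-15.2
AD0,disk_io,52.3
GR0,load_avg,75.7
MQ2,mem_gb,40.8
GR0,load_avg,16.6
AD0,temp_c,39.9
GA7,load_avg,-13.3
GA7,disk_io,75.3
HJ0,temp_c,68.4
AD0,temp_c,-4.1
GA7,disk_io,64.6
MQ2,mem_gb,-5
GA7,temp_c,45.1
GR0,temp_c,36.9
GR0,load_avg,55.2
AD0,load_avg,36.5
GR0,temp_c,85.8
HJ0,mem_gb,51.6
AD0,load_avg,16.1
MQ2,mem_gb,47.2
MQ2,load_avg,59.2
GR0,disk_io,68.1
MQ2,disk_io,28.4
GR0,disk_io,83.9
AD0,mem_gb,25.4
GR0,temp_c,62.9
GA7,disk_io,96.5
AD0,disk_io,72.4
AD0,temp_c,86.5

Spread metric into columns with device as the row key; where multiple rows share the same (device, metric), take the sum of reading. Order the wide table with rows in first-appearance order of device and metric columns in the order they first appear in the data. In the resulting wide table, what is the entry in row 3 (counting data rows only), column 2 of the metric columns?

With rows in first-appearance order of device, row 3 is device=GR0. metric columns in first-appearance order: load_avg, temp_c, disk_io, mem_gb; column 2 is temp_c.
Long rows with device=GR0, metric=temp_c: 36.9 + 85.8 + 62.9 = 185.6.

185.6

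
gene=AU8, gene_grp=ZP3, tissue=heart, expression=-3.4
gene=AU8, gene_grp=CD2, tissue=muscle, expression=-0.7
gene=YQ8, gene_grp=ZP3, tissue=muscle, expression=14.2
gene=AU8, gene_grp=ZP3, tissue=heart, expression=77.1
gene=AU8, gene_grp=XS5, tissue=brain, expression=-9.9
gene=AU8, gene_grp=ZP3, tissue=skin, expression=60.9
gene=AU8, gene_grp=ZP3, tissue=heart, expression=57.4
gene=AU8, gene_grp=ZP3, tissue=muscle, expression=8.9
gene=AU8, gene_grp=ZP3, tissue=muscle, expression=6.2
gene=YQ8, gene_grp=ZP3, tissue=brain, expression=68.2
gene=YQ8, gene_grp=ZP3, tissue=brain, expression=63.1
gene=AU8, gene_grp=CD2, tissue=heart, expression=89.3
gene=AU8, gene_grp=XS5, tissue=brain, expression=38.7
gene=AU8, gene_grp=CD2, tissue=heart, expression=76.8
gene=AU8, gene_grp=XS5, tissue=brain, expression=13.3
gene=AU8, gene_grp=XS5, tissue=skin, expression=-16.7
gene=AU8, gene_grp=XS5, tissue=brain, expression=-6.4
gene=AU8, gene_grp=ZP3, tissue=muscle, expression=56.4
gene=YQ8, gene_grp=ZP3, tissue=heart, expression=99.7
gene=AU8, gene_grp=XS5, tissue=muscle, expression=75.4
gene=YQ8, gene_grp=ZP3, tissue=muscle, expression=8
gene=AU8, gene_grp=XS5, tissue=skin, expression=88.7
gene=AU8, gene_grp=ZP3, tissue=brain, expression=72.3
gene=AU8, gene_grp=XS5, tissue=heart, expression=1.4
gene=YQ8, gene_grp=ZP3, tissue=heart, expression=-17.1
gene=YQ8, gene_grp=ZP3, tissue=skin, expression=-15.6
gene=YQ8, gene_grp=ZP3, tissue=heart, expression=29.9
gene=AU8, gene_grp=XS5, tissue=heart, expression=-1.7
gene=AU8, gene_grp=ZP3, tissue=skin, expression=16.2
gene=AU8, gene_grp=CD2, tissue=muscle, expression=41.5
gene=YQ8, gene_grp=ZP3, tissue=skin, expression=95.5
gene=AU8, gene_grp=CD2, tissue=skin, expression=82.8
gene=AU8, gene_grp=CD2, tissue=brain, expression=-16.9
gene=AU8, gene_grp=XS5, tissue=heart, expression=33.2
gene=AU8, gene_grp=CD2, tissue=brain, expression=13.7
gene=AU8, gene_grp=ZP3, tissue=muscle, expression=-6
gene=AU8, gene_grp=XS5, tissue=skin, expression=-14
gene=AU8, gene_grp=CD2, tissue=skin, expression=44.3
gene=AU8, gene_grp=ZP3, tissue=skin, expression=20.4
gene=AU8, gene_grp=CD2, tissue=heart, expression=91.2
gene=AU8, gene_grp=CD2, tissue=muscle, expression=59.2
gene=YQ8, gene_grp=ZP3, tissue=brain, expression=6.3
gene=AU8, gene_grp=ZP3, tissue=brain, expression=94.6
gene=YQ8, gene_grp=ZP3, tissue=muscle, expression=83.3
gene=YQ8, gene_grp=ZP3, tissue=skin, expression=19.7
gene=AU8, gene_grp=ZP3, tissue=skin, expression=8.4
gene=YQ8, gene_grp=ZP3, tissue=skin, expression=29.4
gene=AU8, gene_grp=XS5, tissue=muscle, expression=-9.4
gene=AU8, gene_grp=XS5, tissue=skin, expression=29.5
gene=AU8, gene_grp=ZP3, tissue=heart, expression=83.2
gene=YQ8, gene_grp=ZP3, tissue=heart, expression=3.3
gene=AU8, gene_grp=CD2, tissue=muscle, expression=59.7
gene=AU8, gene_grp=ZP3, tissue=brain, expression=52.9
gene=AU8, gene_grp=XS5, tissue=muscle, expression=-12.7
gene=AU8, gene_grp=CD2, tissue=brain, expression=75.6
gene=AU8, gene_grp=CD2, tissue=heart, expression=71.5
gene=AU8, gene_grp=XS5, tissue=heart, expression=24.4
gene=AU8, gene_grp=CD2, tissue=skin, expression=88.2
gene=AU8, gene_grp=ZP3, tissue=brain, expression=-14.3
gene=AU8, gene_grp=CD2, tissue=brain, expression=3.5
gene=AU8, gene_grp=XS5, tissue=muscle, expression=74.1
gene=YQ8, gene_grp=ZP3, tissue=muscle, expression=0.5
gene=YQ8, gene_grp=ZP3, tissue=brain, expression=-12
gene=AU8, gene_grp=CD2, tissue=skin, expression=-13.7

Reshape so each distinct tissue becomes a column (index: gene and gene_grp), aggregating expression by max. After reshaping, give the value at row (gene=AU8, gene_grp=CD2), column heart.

91.2

Rows with gene=AU8, gene_grp=CD2 and tissue=heart: expression values are 89.3, 76.8, 91.2, 71.5.
max(89.3, 76.8, 91.2, 71.5) = 91.2.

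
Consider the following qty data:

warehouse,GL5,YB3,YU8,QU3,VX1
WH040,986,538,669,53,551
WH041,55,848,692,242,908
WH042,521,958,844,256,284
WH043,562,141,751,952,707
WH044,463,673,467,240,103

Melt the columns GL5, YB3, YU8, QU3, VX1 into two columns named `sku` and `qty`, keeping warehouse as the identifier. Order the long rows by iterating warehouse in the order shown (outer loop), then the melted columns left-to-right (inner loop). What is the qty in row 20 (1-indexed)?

25 rows total (5 × 5). Row 20: index ⌊(20-1)/5⌋ = 3 into warehouse → WH043; (20-1) mod 5 = 4 into the melted columns → VX1.
So row 20 is (WH043, VX1, 707); qty = 707.

707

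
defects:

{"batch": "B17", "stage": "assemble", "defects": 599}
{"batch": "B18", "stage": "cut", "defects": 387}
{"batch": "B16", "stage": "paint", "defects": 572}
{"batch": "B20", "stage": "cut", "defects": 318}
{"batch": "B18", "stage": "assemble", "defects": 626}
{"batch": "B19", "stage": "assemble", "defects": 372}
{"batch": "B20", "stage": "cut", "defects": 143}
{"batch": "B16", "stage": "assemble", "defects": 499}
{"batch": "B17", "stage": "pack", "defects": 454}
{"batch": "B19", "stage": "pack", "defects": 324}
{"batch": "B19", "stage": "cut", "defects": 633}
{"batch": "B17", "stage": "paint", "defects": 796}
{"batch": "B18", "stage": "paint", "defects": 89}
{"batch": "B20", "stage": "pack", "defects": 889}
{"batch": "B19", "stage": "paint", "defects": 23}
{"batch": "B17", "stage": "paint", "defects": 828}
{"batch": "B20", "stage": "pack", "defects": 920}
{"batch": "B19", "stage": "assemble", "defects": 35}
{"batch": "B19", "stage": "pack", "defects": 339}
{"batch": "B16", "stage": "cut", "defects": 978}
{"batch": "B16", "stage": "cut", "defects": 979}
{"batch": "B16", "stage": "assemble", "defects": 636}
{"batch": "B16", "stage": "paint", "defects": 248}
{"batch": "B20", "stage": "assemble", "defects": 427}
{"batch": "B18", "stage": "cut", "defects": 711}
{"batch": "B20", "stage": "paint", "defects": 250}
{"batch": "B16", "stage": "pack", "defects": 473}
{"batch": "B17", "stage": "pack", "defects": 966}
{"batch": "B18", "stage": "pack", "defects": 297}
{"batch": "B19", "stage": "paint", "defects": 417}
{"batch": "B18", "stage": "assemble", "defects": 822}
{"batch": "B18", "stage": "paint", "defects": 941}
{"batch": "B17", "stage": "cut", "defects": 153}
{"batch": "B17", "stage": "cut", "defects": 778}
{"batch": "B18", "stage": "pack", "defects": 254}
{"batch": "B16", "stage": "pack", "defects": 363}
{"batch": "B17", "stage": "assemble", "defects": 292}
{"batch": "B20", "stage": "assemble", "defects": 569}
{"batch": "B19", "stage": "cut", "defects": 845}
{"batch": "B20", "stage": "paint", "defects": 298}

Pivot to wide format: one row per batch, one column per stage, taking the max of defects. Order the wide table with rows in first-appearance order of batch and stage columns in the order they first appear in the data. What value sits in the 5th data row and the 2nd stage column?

With rows in first-appearance order of batch, row 5 is batch=B19. stage columns in first-appearance order: assemble, cut, paint, pack; column 2 is cut.
Long rows with batch=B19, stage=cut: max(633, 845) = 845.

845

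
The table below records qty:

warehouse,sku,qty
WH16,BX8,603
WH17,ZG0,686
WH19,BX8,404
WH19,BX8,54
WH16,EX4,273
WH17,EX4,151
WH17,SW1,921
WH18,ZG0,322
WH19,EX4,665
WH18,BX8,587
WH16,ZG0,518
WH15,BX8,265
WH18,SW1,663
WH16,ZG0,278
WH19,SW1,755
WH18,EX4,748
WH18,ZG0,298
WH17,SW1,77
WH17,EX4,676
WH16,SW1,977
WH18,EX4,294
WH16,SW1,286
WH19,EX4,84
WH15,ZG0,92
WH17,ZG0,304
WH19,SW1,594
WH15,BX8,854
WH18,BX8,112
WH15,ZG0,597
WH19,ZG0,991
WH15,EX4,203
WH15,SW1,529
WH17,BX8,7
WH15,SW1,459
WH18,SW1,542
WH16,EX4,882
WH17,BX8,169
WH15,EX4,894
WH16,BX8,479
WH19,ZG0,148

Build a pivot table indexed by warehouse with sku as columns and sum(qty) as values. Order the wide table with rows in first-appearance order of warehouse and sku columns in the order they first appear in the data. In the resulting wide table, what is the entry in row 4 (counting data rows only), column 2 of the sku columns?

620

With rows in first-appearance order of warehouse, row 4 is warehouse=WH18. sku columns in first-appearance order: BX8, ZG0, EX4, SW1; column 2 is ZG0.
Long rows with warehouse=WH18, sku=ZG0: 322 + 298 = 620.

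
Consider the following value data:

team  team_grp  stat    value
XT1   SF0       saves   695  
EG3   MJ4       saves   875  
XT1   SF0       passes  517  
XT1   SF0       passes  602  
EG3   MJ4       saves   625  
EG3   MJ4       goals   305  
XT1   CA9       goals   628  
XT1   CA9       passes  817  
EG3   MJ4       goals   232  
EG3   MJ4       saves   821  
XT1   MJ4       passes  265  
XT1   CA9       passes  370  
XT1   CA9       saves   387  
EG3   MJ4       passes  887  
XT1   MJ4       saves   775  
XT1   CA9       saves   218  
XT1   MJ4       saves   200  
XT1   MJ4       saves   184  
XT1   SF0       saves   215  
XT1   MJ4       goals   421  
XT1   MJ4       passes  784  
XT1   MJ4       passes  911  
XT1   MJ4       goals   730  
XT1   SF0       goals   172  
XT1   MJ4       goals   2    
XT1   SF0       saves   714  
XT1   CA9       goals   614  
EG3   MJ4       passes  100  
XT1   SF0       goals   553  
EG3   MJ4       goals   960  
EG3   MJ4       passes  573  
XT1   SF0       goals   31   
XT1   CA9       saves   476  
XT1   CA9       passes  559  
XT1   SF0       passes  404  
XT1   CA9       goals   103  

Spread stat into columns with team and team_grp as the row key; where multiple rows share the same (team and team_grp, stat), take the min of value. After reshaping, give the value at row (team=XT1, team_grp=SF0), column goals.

31

Rows with team=XT1, team_grp=SF0 and stat=goals: value values are 172, 553, 31.
min(172, 553, 31) = 31.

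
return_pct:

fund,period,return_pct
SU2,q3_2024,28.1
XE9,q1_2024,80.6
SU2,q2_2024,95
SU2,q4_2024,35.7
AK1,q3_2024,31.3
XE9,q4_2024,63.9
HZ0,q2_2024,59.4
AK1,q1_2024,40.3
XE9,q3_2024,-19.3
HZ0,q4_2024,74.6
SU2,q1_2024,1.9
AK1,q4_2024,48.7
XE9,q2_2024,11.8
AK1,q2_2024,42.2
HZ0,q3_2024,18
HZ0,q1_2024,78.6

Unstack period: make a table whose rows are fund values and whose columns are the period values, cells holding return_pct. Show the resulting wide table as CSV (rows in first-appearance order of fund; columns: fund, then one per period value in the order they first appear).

fund,q3_2024,q1_2024,q2_2024,q4_2024
SU2,28.1,1.9,95,35.7
XE9,-19.3,80.6,11.8,63.9
AK1,31.3,40.3,42.2,48.7
HZ0,18,78.6,59.4,74.6

Columns: fund plus the 4 distinct period values (q3_2024, q1_2024, q2_2024, q4_2024).
For example, row SU2 column q3_2024 takes return_pct=28.1 from the long row (SU2, q3_2024).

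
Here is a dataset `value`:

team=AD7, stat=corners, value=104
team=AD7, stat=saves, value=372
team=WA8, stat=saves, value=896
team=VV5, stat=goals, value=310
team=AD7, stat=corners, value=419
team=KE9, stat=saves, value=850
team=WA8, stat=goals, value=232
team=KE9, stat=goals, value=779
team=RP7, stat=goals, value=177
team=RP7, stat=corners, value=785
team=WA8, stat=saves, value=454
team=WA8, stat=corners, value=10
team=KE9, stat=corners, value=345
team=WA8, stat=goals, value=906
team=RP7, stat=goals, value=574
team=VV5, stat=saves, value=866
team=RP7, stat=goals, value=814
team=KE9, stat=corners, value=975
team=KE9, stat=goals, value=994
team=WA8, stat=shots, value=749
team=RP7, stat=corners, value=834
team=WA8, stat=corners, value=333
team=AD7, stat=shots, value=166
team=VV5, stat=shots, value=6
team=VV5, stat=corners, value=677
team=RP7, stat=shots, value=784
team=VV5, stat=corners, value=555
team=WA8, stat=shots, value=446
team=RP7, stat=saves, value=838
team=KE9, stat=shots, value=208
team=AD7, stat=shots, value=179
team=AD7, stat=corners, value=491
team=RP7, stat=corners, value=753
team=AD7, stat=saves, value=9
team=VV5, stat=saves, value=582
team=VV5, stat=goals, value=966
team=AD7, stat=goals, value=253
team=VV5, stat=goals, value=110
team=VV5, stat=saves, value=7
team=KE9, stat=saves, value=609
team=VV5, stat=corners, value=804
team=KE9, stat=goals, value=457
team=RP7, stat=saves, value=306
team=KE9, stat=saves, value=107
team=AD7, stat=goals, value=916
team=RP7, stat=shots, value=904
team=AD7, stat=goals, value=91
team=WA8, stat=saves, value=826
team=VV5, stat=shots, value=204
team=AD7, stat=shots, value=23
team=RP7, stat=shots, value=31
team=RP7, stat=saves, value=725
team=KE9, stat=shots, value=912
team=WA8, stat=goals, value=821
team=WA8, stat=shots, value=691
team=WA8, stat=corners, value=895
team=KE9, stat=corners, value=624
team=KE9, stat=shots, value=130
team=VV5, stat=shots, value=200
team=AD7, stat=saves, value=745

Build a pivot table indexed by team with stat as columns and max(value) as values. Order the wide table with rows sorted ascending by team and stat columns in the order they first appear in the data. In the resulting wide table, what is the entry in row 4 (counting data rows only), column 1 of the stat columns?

804

With rows sorted ascending by team, row 4 is team=VV5. stat columns in first-appearance order: corners, saves, goals, shots; column 1 is corners.
Long rows with team=VV5, stat=corners: max(677, 555, 804) = 804.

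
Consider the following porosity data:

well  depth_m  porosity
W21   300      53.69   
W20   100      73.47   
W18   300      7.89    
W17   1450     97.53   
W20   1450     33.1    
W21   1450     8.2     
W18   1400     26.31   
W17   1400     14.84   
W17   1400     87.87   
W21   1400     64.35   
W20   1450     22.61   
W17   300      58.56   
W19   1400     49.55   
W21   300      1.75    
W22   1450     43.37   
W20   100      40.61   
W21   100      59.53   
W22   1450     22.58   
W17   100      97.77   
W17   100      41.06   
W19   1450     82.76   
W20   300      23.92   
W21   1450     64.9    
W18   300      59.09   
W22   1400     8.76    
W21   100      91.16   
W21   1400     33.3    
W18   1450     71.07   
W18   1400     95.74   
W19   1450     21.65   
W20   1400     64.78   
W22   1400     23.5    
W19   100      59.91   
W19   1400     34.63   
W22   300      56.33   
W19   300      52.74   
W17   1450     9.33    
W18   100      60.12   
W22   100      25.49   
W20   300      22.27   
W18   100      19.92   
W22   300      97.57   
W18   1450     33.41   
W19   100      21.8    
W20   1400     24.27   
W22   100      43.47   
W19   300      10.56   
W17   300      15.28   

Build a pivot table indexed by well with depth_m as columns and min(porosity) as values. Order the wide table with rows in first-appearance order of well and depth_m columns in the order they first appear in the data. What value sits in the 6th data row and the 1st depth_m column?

56.33

With rows in first-appearance order of well, row 6 is well=W22. depth_m columns in first-appearance order: 300, 100, 1450, 1400; column 1 is 300.
Long rows with well=W22, depth_m=300: min(56.33, 97.57) = 56.33.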